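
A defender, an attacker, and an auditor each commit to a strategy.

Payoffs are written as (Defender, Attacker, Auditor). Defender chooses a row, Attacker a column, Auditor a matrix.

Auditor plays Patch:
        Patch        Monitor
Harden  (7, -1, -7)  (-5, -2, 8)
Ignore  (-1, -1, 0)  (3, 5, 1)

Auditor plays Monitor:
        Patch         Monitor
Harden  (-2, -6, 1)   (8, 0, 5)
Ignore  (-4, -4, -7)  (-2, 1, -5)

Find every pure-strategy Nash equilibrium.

Defender against (Patch, Patch): payoffs 7, -1 → best response Harden.
Defender against (Patch, Monitor): payoffs -2, -4 → best response Harden.
Defender against (Monitor, Patch): payoffs -5, 3 → best response Ignore.
Defender against (Monitor, Monitor): payoffs 8, -2 → best response Harden.
Attacker against (Harden, Patch): payoffs -1, -2 → best response Patch.
Attacker against (Harden, Monitor): payoffs -6, 0 → best response Monitor.
Attacker against (Ignore, Patch): payoffs -1, 5 → best response Monitor.
Attacker against (Ignore, Monitor): payoffs -4, 1 → best response Monitor.
Auditor against (Harden, Patch): payoffs -7, 1 → best response Monitor.
Auditor against (Harden, Monitor): payoffs 8, 5 → best response Patch.
Auditor against (Ignore, Patch): payoffs 0, -7 → best response Patch.
Auditor against (Ignore, Monitor): payoffs 1, -5 → best response Patch.
Mutual best responses: (Ignore, Monitor, Patch).

(Ignore, Monitor, Patch)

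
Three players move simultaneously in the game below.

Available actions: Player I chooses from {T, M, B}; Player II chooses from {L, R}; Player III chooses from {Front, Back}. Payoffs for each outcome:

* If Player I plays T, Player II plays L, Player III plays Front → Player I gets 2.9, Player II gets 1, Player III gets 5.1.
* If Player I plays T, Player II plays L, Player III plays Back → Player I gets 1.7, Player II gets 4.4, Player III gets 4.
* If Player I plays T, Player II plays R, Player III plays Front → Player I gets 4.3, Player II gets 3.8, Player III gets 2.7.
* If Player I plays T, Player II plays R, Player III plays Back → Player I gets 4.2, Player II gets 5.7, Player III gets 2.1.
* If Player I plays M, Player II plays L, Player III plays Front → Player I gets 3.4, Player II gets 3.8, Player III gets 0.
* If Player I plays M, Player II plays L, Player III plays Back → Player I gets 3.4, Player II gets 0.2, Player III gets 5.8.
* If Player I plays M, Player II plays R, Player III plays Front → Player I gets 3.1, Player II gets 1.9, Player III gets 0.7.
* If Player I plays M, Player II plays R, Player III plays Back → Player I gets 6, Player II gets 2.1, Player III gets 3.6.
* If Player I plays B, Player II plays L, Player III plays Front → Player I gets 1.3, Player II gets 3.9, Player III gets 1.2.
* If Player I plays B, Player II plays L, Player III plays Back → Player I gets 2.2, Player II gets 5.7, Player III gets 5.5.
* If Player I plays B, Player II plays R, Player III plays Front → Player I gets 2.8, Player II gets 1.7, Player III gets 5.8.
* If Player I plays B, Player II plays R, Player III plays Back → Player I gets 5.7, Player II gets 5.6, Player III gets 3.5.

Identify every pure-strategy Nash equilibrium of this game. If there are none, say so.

The pure Nash equilibria are (T, R, Front) and (M, R, Back).

Mark each player's best response to every combination of opponents' strategies; a profile where every player is best-responding is a pure Nash equilibrium.
Player I against (L, Front): payoffs 2.9, 3.4, 1.3 → best response M.
Player I against (L, Back): payoffs 1.7, 3.4, 2.2 → best response M.
Player I against (R, Front): payoffs 4.3, 3.1, 2.8 → best response T.
Player I against (R, Back): payoffs 4.2, 6, 5.7 → best response M.
Player II against (T, Front): payoffs 1, 3.8 → best response R.
Player II against (T, Back): payoffs 4.4, 5.7 → best response R.
Player II against (M, Front): payoffs 3.8, 1.9 → best response L.
Player II against (M, Back): payoffs 0.2, 2.1 → best response R.
Player II against (B, Front): payoffs 3.9, 1.7 → best response L.
Player II against (B, Back): payoffs 5.7, 5.6 → best response L.
Player III against (T, L): payoffs 5.1, 4 → best response Front.
Player III against (T, R): payoffs 2.7, 2.1 → best response Front.
Player III against (M, L): payoffs 0, 5.8 → best response Back.
Player III against (M, R): payoffs 0.7, 3.6 → best response Back.
Player III against (B, L): payoffs 1.2, 5.5 → best response Back.
Player III against (B, R): payoffs 5.8, 3.5 → best response Front.
Mutual best responses: (T, R, Front); (M, R, Back).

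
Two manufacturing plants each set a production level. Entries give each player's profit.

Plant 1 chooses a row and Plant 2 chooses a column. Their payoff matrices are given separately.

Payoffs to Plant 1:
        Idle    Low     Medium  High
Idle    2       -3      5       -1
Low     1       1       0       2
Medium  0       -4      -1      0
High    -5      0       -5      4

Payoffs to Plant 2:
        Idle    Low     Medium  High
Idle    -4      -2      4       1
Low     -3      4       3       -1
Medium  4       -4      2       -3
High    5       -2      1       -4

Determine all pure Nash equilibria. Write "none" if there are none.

Plant 1 against Idle: payoffs 2, 1, 0, -5 → best response Idle.
Plant 1 against Low: payoffs -3, 1, -4, 0 → best response Low.
Plant 1 against Medium: payoffs 5, 0, -1, -5 → best response Idle.
Plant 1 against High: payoffs -1, 2, 0, 4 → best response High.
Plant 2 against Idle: payoffs -4, -2, 4, 1 → best response Medium.
Plant 2 against Low: payoffs -3, 4, 3, -1 → best response Low.
Plant 2 against Medium: payoffs 4, -4, 2, -3 → best response Idle.
Plant 2 against High: payoffs 5, -2, 1, -4 → best response Idle.
Mutual best responses: (Idle, Medium); (Low, Low).

(Idle, Medium), (Low, Low)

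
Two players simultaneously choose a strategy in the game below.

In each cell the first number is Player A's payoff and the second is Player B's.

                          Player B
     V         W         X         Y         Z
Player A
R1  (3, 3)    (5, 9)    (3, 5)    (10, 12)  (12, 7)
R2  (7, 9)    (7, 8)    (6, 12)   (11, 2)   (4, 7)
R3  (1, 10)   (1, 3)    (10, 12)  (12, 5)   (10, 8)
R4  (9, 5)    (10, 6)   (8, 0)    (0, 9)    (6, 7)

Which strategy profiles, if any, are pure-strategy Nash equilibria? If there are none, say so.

The unique pure-strategy Nash equilibrium is (R3, X).

(R1, V): Player A can switch to R2 (3 → 7). Not NE.
(R1, W): Player A can switch to R2 (5 → 7). Not NE.
(R1, X): Player A can switch to R2 (3 → 6). Not NE.
(R1, Y): Player A can switch to R2 (10 → 11). Not NE.
(R1, Z): Player B can switch to W (7 → 9). Not NE.
(R2, V): Player A can switch to R4 (7 → 9). Not NE.
(R3, X): Player A gets 10, best alternative 8; Player B gets 12, best alternative 10. No profitable deviation — NE.
(The remaining 13 profiles each have a profitable deviation by the same check.)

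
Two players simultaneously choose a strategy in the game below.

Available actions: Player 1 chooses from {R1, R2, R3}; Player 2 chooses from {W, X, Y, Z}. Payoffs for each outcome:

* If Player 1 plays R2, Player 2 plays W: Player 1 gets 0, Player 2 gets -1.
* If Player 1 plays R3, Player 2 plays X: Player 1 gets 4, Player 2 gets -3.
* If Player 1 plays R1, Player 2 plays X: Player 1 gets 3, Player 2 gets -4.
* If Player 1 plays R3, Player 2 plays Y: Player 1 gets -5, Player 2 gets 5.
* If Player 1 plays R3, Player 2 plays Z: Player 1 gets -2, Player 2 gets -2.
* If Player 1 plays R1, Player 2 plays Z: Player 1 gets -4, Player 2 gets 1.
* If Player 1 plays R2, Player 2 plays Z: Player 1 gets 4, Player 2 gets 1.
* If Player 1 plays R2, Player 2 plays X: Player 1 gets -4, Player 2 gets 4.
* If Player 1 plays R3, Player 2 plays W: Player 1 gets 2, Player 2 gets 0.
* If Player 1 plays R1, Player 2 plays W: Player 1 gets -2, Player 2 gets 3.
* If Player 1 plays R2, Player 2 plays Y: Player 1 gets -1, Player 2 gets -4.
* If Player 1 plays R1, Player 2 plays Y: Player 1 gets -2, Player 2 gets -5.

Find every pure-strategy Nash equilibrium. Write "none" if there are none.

There is no pure-strategy Nash equilibrium.

Player 1 against W: payoffs -2, 0, 2 → best response R3.
Player 1 against X: payoffs 3, -4, 4 → best response R3.
Player 1 against Y: payoffs -2, -1, -5 → best response R2.
Player 1 against Z: payoffs -4, 4, -2 → best response R2.
Player 2 against R1: payoffs 3, -4, -5, 1 → best response W.
Player 2 against R2: payoffs -1, 4, -4, 1 → best response X.
Player 2 against R3: payoffs 0, -3, 5, -2 → best response Y.
No profile is a mutual best response for all players.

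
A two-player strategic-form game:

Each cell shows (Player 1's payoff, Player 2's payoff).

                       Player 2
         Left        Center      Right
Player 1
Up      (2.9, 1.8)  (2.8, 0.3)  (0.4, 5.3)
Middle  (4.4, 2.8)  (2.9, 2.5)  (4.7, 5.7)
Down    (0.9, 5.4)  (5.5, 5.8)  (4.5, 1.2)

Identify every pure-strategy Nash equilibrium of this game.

For each player, find the best response to each opponent profile; mutual best responses are the pure NE.
Player 1 against Left: payoffs 2.9, 4.4, 0.9 → best response Middle.
Player 1 against Center: payoffs 2.8, 2.9, 5.5 → best response Down.
Player 1 against Right: payoffs 0.4, 4.7, 4.5 → best response Middle.
Player 2 against Up: payoffs 1.8, 0.3, 5.3 → best response Right.
Player 2 against Middle: payoffs 2.8, 2.5, 5.7 → best response Right.
Player 2 against Down: payoffs 5.4, 5.8, 1.2 → best response Center.
Mutual best responses: (Middle, Right); (Down, Center).

Pure-strategy Nash equilibria: (Middle, Right), (Down, Center)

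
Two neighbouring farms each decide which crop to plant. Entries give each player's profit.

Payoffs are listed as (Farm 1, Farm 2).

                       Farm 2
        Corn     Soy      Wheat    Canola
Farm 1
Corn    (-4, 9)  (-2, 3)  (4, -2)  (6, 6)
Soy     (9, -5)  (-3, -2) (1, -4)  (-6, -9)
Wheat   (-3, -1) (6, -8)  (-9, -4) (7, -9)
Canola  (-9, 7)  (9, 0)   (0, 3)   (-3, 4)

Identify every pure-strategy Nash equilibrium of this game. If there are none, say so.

There is no pure-strategy Nash equilibrium.

Check each profile: it is a Nash equilibrium iff no player can strictly gain by switching unilaterally.
(Corn, Corn): Farm 1 can switch to Soy (-4 → 9). Not NE.
(Corn, Soy): Farm 1 can switch to Wheat (-2 → 6). Not NE.
(Corn, Wheat): Farm 2 can switch to Corn (-2 → 9). Not NE.
(Corn, Canola): Farm 1 can switch to Wheat (6 → 7). Not NE.
(Soy, Corn): Farm 2 can switch to Soy (-5 → -2). Not NE.
(Soy, Soy): Farm 1 can switch to Corn (-3 → -2). Not NE.
(The remaining 10 profiles each have a profitable deviation by the same check.)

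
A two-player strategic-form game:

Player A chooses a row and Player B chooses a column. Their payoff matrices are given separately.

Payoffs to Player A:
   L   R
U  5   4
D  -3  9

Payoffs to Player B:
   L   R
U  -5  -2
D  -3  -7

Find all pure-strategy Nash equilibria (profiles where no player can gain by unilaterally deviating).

Player A against L: payoffs 5, -3 → best response U.
Player A against R: payoffs 4, 9 → best response D.
Player B against U: payoffs -5, -2 → best response R.
Player B against D: payoffs -3, -7 → best response L.
No profile is a mutual best response for all players.

There is no pure-strategy Nash equilibrium.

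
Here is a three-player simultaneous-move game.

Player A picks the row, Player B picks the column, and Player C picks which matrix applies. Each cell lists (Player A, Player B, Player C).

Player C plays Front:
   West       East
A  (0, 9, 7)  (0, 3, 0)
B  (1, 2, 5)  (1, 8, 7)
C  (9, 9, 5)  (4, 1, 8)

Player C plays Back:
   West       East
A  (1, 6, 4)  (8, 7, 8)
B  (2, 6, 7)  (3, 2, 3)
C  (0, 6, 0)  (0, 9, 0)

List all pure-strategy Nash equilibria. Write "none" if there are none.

(A, West, Front): Player A can switch to B (0 → 1). Not NE.
(A, West, Back): Player A can switch to B (1 → 2). Not NE.
(A, East, Front): Player A can switch to B (0 → 1). Not NE.
(A, East, Back): Player A gets 8, best alternative 3; Player B gets 7, best alternative 6; Player C gets 8, best alternative 0. No profitable deviation — NE.
(B, West, Front): Player A can switch to C (1 → 9). Not NE.
(B, West, Back): Player A gets 2, best alternative 1; Player B gets 6, best alternative 2; Player C gets 7, best alternative 5. No profitable deviation — NE.
(B, East, Front): Player A can switch to C (1 → 4). Not NE.
(B, East, Back): Player A can switch to A (3 → 8). Not NE.
(C, West, Front): Player A gets 9, best alternative 1; Player B gets 9, best alternative 1; Player C gets 5, best alternative 0. No profitable deviation — NE.
(C, West, Back): Player A can switch to A (0 → 1). Not NE.
(C, East, Front): Player B can switch to West (1 → 9). Not NE.
(C, East, Back): Player A can switch to A (0 → 8). Not NE.

(A, East, Back); (B, West, Back); (C, West, Front)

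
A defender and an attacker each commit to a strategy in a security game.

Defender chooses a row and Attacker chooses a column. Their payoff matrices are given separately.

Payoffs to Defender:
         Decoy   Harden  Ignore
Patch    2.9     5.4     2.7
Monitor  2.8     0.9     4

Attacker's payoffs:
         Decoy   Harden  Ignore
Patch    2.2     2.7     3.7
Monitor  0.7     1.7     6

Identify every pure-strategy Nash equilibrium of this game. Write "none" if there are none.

Defender against Decoy: payoffs 2.9, 2.8 → best response Patch.
Defender against Harden: payoffs 5.4, 0.9 → best response Patch.
Defender against Ignore: payoffs 2.7, 4 → best response Monitor.
Attacker against Patch: payoffs 2.2, 2.7, 3.7 → best response Ignore.
Attacker against Monitor: payoffs 0.7, 1.7, 6 → best response Ignore.
Mutual best responses: (Monitor, Ignore).

(Monitor, Ignore)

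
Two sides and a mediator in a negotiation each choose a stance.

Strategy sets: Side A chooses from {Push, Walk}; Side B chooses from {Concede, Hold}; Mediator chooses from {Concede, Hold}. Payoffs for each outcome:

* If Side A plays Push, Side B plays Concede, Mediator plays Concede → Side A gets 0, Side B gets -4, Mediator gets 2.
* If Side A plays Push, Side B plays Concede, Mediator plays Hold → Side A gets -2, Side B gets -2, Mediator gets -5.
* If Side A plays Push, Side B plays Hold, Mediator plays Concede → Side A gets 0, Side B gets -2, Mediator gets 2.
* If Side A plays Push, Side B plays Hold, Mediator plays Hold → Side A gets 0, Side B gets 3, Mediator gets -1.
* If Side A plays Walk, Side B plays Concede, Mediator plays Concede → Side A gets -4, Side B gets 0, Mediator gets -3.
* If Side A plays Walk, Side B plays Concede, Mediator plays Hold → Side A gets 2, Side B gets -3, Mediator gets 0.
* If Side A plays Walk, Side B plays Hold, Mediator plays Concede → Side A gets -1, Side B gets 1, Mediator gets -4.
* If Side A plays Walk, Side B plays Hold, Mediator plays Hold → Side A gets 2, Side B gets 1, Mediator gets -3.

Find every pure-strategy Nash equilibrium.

For each strategy profile, look for a profitable unilateral deviation.
(Push, Concede, Concede): Side B can switch to Hold (-4 → -2). Not NE.
(Push, Concede, Hold): Side A can switch to Walk (-2 → 2). Not NE.
(Push, Hold, Concede): Side A gets 0, best alternative -1; Side B gets -2, best alternative -4; Mediator gets 2, best alternative -1. No profitable deviation — NE.
(Push, Hold, Hold): Side A can switch to Walk (0 → 2). Not NE.
(Walk, Concede, Concede): Side A can switch to Push (-4 → 0). Not NE.
(Walk, Concede, Hold): Side B can switch to Hold (-3 → 1). Not NE.
(Walk, Hold, Concede): Side A can switch to Push (-1 → 0). Not NE.
(Walk, Hold, Hold): Side A gets 2, best alternative 0; Side B gets 1, best alternative -3; Mediator gets -3, best alternative -4. No profitable deviation — NE.

Pure-strategy Nash equilibria: (Push, Hold, Concede); (Walk, Hold, Hold)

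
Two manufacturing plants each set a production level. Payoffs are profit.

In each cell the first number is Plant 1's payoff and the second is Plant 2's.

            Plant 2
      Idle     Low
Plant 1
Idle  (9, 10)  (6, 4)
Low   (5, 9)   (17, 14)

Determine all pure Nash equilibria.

For each player, find the best response to each opponent profile; mutual best responses are the pure NE.
Plant 1 against Idle: payoffs 9, 5 → best response Idle.
Plant 1 against Low: payoffs 6, 17 → best response Low.
Plant 2 against Idle: payoffs 10, 4 → best response Idle.
Plant 2 against Low: payoffs 9, 14 → best response Low.
Mutual best responses: (Idle, Idle); (Low, Low).

(Idle, Idle); (Low, Low)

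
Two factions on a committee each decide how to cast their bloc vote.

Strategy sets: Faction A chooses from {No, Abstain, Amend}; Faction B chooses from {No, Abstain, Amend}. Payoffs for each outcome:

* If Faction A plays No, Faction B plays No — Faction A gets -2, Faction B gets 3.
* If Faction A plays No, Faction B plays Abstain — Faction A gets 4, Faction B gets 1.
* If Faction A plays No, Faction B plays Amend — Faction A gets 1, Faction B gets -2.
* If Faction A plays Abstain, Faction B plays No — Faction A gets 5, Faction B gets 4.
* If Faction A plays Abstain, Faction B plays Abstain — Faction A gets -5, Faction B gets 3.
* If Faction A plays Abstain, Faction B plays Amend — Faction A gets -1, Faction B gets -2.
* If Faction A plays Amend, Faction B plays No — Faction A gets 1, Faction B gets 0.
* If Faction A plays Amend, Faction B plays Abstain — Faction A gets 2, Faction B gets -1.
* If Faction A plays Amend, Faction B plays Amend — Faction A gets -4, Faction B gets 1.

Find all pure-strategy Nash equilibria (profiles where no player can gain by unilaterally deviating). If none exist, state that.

Faction A against No: payoffs -2, 5, 1 → best response Abstain.
Faction A against Abstain: payoffs 4, -5, 2 → best response No.
Faction A against Amend: payoffs 1, -1, -4 → best response No.
Faction B against No: payoffs 3, 1, -2 → best response No.
Faction B against Abstain: payoffs 4, 3, -2 → best response No.
Faction B against Amend: payoffs 0, -1, 1 → best response Amend.
Mutual best responses: (Abstain, No).

(Abstain, No)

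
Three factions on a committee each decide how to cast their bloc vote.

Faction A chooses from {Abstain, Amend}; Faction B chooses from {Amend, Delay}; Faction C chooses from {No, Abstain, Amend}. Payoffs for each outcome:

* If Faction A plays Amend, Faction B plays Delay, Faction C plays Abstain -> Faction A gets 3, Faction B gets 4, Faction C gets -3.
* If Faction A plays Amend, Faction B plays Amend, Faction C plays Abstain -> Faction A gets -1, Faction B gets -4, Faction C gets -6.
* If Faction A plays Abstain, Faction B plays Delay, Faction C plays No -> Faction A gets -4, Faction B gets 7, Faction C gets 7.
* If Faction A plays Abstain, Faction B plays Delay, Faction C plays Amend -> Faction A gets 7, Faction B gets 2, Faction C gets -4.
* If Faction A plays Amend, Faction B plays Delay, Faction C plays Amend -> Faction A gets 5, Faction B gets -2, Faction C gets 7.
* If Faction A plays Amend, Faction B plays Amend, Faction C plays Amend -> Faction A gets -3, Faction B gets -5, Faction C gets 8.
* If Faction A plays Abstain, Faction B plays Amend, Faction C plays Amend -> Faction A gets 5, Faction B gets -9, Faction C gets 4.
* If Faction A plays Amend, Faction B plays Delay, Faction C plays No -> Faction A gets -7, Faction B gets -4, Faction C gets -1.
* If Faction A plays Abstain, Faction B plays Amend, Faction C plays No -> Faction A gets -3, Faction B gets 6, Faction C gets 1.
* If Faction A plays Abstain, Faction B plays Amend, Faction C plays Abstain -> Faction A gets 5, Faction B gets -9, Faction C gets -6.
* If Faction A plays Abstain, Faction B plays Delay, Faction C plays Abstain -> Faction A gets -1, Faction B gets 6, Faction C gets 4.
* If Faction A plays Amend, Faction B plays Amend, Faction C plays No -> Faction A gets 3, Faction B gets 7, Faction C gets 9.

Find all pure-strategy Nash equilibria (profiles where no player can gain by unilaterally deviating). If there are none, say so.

The pure Nash equilibria are (Abstain, Delay, No) and (Amend, Amend, No).

Mark each player's best response to every combination of opponents' strategies; a profile where every player is best-responding is a pure Nash equilibrium.
Faction A against (Amend, No): payoffs -3, 3 → best response Amend.
Faction A against (Amend, Abstain): payoffs 5, -1 → best response Abstain.
Faction A against (Amend, Amend): payoffs 5, -3 → best response Abstain.
Faction A against (Delay, No): payoffs -4, -7 → best response Abstain.
Faction A against (Delay, Abstain): payoffs -1, 3 → best response Amend.
Faction A against (Delay, Amend): payoffs 7, 5 → best response Abstain.
Faction B against (Abstain, No): payoffs 6, 7 → best response Delay.
Faction B against (Abstain, Abstain): payoffs -9, 6 → best response Delay.
Faction B against (Abstain, Amend): payoffs -9, 2 → best response Delay.
Faction B against (Amend, No): payoffs 7, -4 → best response Amend.
Faction B against (Amend, Abstain): payoffs -4, 4 → best response Delay.
Faction B against (Amend, Amend): payoffs -5, -2 → best response Delay.
Faction C against (Abstain, Amend): payoffs 1, -6, 4 → best response Amend.
Faction C against (Abstain, Delay): payoffs 7, 4, -4 → best response No.
Faction C against (Amend, Amend): payoffs 9, -6, 8 → best response No.
Faction C against (Amend, Delay): payoffs -1, -3, 7 → best response Amend.
Mutual best responses: (Abstain, Delay, No); (Amend, Amend, No).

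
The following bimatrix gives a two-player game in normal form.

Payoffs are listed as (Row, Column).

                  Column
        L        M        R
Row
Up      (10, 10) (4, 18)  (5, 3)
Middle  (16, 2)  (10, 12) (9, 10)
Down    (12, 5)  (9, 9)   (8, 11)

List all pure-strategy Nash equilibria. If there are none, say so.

Pure NE: (Middle, M)

Row against L: payoffs 10, 16, 12 → best response Middle.
Row against M: payoffs 4, 10, 9 → best response Middle.
Row against R: payoffs 5, 9, 8 → best response Middle.
Column against Up: payoffs 10, 18, 3 → best response M.
Column against Middle: payoffs 2, 12, 10 → best response M.
Column against Down: payoffs 5, 9, 11 → best response R.
Mutual best responses: (Middle, M).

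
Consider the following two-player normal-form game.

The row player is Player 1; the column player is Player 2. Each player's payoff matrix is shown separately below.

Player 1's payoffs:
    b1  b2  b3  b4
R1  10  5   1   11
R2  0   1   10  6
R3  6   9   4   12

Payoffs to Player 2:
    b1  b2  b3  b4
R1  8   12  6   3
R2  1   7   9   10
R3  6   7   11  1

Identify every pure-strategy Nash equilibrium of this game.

No pure-strategy Nash equilibrium.

Mark each player's best response to every combination of opponents' strategies; a profile where every player is best-responding is a pure Nash equilibrium.
Player 1 against b1: payoffs 10, 0, 6 → best response R1.
Player 1 against b2: payoffs 5, 1, 9 → best response R3.
Player 1 against b3: payoffs 1, 10, 4 → best response R2.
Player 1 against b4: payoffs 11, 6, 12 → best response R3.
Player 2 against R1: payoffs 8, 12, 6, 3 → best response b2.
Player 2 against R2: payoffs 1, 7, 9, 10 → best response b4.
Player 2 against R3: payoffs 6, 7, 11, 1 → best response b3.
No profile is a mutual best response for all players.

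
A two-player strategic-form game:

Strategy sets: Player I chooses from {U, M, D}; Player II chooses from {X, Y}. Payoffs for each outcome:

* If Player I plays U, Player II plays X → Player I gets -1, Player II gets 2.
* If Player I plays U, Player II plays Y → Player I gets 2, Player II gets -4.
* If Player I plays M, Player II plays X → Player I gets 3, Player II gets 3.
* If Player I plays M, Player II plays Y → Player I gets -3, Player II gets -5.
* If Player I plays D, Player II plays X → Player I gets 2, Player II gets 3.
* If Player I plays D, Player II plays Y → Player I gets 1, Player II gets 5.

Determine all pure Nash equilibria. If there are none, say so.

The unique pure-strategy Nash equilibrium is (M, X).

(U, X): Player I can switch to M (-1 → 3). Not NE.
(U, Y): Player II can switch to X (-4 → 2). Not NE.
(M, X): Player I gets 3, best alternative 2; Player II gets 3, best alternative -5. No profitable deviation — NE.
(M, Y): Player I can switch to U (-3 → 2). Not NE.
(D, X): Player I can switch to M (2 → 3). Not NE.
(D, Y): Player I can switch to U (1 → 2). Not NE.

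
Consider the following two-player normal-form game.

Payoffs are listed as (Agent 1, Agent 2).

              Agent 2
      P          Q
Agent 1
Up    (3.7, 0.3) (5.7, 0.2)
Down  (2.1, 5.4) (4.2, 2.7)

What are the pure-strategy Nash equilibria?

Agent 1 against P: payoffs 3.7, 2.1 → best response Up.
Agent 1 against Q: payoffs 5.7, 4.2 → best response Up.
Agent 2 against Up: payoffs 0.3, 0.2 → best response P.
Agent 2 against Down: payoffs 5.4, 2.7 → best response P.
Mutual best responses: (Up, P).

(Up, P)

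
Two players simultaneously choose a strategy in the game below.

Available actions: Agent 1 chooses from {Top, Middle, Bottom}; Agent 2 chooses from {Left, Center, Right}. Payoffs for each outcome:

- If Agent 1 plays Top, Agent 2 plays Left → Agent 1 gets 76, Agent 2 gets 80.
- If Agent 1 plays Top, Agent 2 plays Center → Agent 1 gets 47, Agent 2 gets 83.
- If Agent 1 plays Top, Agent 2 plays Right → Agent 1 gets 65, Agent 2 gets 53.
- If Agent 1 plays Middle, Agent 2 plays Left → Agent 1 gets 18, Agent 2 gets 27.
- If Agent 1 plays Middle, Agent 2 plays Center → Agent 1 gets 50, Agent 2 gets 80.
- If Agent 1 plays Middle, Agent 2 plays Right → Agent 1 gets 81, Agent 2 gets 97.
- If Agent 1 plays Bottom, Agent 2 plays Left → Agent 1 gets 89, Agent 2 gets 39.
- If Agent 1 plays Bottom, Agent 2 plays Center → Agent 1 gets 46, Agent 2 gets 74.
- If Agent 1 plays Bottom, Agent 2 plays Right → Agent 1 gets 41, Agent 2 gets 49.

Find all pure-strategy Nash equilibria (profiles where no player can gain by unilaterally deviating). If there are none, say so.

The unique pure-strategy Nash equilibrium is (Middle, Right).

For each strategy profile, look for a profitable unilateral deviation.
(Top, Left): Agent 1 can switch to Bottom (76 → 89). Not NE.
(Top, Center): Agent 1 can switch to Middle (47 → 50). Not NE.
(Top, Right): Agent 1 can switch to Middle (65 → 81). Not NE.
(Middle, Left): Agent 1 can switch to Top (18 → 76). Not NE.
(Middle, Center): Agent 2 can switch to Right (80 → 97). Not NE.
(Middle, Right): Agent 1 gets 81, best alternative 65; Agent 2 gets 97, best alternative 80. No profitable deviation — NE.
(Bottom, Left): Agent 2 can switch to Center (39 → 74). Not NE.
(Bottom, Center): Agent 1 can switch to Top (46 → 47). Not NE.
(Bottom, Right): Agent 1 can switch to Top (41 → 65). Not NE.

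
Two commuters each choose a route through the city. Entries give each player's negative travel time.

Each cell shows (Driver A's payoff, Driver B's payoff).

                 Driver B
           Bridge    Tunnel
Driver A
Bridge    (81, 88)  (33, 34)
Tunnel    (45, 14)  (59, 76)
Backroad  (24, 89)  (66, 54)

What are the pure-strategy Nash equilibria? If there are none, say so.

For each strategy profile, look for a profitable unilateral deviation.
(Bridge, Bridge): Driver A gets 81, best alternative 45; Driver B gets 88, best alternative 34. No profitable deviation — NE.
(Bridge, Tunnel): Driver A can switch to Tunnel (33 → 59). Not NE.
(Tunnel, Bridge): Driver A can switch to Bridge (45 → 81). Not NE.
(Tunnel, Tunnel): Driver A can switch to Backroad (59 → 66). Not NE.
(Backroad, Bridge): Driver A can switch to Bridge (24 → 81). Not NE.
(Backroad, Tunnel): Driver B can switch to Bridge (54 → 89). Not NE.

The unique pure-strategy Nash equilibrium is (Bridge, Bridge).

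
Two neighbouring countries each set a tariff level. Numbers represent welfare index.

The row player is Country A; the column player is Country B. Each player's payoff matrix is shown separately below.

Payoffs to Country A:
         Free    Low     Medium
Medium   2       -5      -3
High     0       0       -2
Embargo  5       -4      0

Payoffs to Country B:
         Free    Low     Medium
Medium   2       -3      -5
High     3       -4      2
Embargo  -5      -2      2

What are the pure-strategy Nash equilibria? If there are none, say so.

For each player, find the best response to each opponent profile; mutual best responses are the pure NE.
Country A against Free: payoffs 2, 0, 5 → best response Embargo.
Country A against Low: payoffs -5, 0, -4 → best response High.
Country A against Medium: payoffs -3, -2, 0 → best response Embargo.
Country B against Medium: payoffs 2, -3, -5 → best response Free.
Country B against High: payoffs 3, -4, 2 → best response Free.
Country B against Embargo: payoffs -5, -2, 2 → best response Medium.
Mutual best responses: (Embargo, Medium).

The unique pure-strategy Nash equilibrium is (Embargo, Medium).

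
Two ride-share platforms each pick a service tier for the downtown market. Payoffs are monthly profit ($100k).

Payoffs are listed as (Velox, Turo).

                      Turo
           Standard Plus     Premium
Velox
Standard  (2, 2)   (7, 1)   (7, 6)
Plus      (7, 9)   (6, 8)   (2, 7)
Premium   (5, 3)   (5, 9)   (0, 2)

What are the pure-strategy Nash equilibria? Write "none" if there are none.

(Standard, Standard): Velox can switch to Plus (2 → 7). Not NE.
(Standard, Plus): Turo can switch to Standard (1 → 2). Not NE.
(Standard, Premium): Velox gets 7, best alternative 2; Turo gets 6, best alternative 2. No profitable deviation — NE.
(Plus, Standard): Velox gets 7, best alternative 5; Turo gets 9, best alternative 8. No profitable deviation — NE.
(Plus, Plus): Velox can switch to Standard (6 → 7). Not NE.
(Plus, Premium): Velox can switch to Standard (2 → 7). Not NE.
(Premium, Standard): Velox can switch to Plus (5 → 7). Not NE.
(Premium, Plus): Velox can switch to Standard (5 → 7). Not NE.
(Premium, Premium): Velox can switch to Standard (0 → 7). Not NE.

(Standard, Premium) and (Plus, Standard)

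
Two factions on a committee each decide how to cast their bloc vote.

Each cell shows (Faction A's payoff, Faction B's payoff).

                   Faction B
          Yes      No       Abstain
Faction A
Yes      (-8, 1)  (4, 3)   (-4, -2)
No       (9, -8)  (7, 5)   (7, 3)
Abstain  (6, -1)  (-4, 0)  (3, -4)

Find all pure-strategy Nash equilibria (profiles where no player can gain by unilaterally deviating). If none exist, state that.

The unique pure-strategy Nash equilibrium is (No, No).

Faction A against Yes: payoffs -8, 9, 6 → best response No.
Faction A against No: payoffs 4, 7, -4 → best response No.
Faction A against Abstain: payoffs -4, 7, 3 → best response No.
Faction B against Yes: payoffs 1, 3, -2 → best response No.
Faction B against No: payoffs -8, 5, 3 → best response No.
Faction B against Abstain: payoffs -1, 0, -4 → best response No.
Mutual best responses: (No, No).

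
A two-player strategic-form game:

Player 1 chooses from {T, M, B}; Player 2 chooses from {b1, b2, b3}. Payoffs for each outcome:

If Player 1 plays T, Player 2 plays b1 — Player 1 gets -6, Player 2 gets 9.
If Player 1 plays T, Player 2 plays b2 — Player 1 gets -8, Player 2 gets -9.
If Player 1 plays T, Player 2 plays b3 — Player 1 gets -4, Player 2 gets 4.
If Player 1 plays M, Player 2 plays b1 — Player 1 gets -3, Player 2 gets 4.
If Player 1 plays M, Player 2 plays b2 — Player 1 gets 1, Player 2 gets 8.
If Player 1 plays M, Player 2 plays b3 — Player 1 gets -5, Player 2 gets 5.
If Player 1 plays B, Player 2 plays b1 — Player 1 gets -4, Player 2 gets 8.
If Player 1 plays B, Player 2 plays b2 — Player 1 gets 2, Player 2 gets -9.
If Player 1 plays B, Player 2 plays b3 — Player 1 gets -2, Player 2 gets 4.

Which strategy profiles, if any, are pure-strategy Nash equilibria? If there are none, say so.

Player 1 against b1: payoffs -6, -3, -4 → best response M.
Player 1 against b2: payoffs -8, 1, 2 → best response B.
Player 1 against b3: payoffs -4, -5, -2 → best response B.
Player 2 against T: payoffs 9, -9, 4 → best response b1.
Player 2 against M: payoffs 4, 8, 5 → best response b2.
Player 2 against B: payoffs 8, -9, 4 → best response b1.
No profile is a mutual best response for all players.

There is no pure-strategy Nash equilibrium.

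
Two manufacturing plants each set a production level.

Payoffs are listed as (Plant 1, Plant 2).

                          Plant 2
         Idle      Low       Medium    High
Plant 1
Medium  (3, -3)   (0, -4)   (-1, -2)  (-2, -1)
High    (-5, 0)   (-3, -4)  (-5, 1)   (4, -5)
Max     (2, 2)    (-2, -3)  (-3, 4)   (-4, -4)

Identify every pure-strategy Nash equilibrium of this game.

This game has no pure Nash equilibrium.

Plant 1 against Idle: payoffs 3, -5, 2 → best response Medium.
Plant 1 against Low: payoffs 0, -3, -2 → best response Medium.
Plant 1 against Medium: payoffs -1, -5, -3 → best response Medium.
Plant 1 against High: payoffs -2, 4, -4 → best response High.
Plant 2 against Medium: payoffs -3, -4, -2, -1 → best response High.
Plant 2 against High: payoffs 0, -4, 1, -5 → best response Medium.
Plant 2 against Max: payoffs 2, -3, 4, -4 → best response Medium.
No profile is a mutual best response for all players.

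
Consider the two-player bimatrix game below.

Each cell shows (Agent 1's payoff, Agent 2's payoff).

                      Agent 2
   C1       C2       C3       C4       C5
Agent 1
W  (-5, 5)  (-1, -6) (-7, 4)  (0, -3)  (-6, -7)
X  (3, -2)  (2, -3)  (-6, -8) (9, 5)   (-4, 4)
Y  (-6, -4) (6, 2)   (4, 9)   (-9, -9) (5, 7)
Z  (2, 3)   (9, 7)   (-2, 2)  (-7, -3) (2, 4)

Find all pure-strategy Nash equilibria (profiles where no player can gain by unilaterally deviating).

Agent 1 against C1: payoffs -5, 3, -6, 2 → best response X.
Agent 1 against C2: payoffs -1, 2, 6, 9 → best response Z.
Agent 1 against C3: payoffs -7, -6, 4, -2 → best response Y.
Agent 1 against C4: payoffs 0, 9, -9, -7 → best response X.
Agent 1 against C5: payoffs -6, -4, 5, 2 → best response Y.
Agent 2 against W: payoffs 5, -6, 4, -3, -7 → best response C1.
Agent 2 against X: payoffs -2, -3, -8, 5, 4 → best response C4.
Agent 2 against Y: payoffs -4, 2, 9, -9, 7 → best response C3.
Agent 2 against Z: payoffs 3, 7, 2, -3, 4 → best response C2.
Mutual best responses: (X, C4); (Y, C3); (Z, C2).

(X, C4); (Y, C3); (Z, C2)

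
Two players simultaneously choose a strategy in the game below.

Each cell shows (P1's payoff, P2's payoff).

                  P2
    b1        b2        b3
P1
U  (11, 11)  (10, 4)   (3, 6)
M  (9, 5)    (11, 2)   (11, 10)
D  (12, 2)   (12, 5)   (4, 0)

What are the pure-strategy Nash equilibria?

(M, b3); (D, b2)

P1 against b1: payoffs 11, 9, 12 → best response D.
P1 against b2: payoffs 10, 11, 12 → best response D.
P1 against b3: payoffs 3, 11, 4 → best response M.
P2 against U: payoffs 11, 4, 6 → best response b1.
P2 against M: payoffs 5, 2, 10 → best response b3.
P2 against D: payoffs 2, 5, 0 → best response b2.
Mutual best responses: (M, b3); (D, b2).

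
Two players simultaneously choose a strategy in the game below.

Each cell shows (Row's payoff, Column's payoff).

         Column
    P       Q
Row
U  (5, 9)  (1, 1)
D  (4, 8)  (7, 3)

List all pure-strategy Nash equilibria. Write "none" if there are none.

The unique pure-strategy Nash equilibrium is (U, P).

Row against P: payoffs 5, 4 → best response U.
Row against Q: payoffs 1, 7 → best response D.
Column against U: payoffs 9, 1 → best response P.
Column against D: payoffs 8, 3 → best response P.
Mutual best responses: (U, P).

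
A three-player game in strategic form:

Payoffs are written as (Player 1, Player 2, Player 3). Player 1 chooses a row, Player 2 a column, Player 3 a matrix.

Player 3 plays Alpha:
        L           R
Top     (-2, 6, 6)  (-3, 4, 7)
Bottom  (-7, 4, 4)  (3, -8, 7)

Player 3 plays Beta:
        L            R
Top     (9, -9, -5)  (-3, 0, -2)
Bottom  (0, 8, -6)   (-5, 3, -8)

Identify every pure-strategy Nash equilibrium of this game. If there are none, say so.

Player 1 against (L, Alpha): payoffs -2, -7 → best response Top.
Player 1 against (L, Beta): payoffs 9, 0 → best response Top.
Player 1 against (R, Alpha): payoffs -3, 3 → best response Bottom.
Player 1 against (R, Beta): payoffs -3, -5 → best response Top.
Player 2 against (Top, Alpha): payoffs 6, 4 → best response L.
Player 2 against (Top, Beta): payoffs -9, 0 → best response R.
Player 2 against (Bottom, Alpha): payoffs 4, -8 → best response L.
Player 2 against (Bottom, Beta): payoffs 8, 3 → best response L.
Player 3 against (Top, L): payoffs 6, -5 → best response Alpha.
Player 3 against (Top, R): payoffs 7, -2 → best response Alpha.
Player 3 against (Bottom, L): payoffs 4, -6 → best response Alpha.
Player 3 against (Bottom, R): payoffs 7, -8 → best response Alpha.
Mutual best responses: (Top, L, Alpha).

(Top, L, Alpha)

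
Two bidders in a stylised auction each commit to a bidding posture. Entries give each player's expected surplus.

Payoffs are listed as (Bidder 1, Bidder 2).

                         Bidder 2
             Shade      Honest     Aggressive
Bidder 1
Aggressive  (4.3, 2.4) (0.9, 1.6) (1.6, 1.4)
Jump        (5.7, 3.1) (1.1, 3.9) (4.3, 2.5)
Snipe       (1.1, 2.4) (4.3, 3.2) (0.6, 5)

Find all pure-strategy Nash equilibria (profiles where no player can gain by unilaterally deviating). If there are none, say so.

Bidder 1 against Shade: payoffs 4.3, 5.7, 1.1 → best response Jump.
Bidder 1 against Honest: payoffs 0.9, 1.1, 4.3 → best response Snipe.
Bidder 1 against Aggressive: payoffs 1.6, 4.3, 0.6 → best response Jump.
Bidder 2 against Aggressive: payoffs 2.4, 1.6, 1.4 → best response Shade.
Bidder 2 against Jump: payoffs 3.1, 3.9, 2.5 → best response Honest.
Bidder 2 against Snipe: payoffs 2.4, 3.2, 5 → best response Aggressive.
No profile is a mutual best response for all players.

There is no pure-strategy Nash equilibrium.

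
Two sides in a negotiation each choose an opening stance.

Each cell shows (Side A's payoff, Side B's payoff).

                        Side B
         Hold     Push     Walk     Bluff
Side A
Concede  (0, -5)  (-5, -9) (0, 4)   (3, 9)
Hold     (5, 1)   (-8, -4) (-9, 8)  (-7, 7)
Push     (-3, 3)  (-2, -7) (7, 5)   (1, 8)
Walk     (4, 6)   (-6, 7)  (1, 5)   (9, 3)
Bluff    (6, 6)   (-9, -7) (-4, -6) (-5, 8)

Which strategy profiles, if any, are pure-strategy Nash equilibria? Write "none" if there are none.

Check each profile: it is a Nash equilibrium iff no player can strictly gain by switching unilaterally.
(Concede, Hold): Side A can switch to Hold (0 → 5). Not NE.
(Concede, Push): Side A can switch to Push (-5 → -2). Not NE.
(Concede, Walk): Side A can switch to Push (0 → 7). Not NE.
(Concede, Bluff): Side A can switch to Walk (3 → 9). Not NE.
(Hold, Hold): Side A can switch to Bluff (5 → 6). Not NE.
(Hold, Push): Side A can switch to Concede (-8 → -5). Not NE.
(Hold, Walk): Side A can switch to Concede (-9 → 0). Not NE.
(Hold, Bluff): Side A can switch to Concede (-7 → 3). Not NE.
(Push, Hold): Side A can switch to Concede (-3 → 0). Not NE.
(Push, Push): Side B can switch to Hold (-7 → 3). Not NE.
(The remaining 10 profiles each have a profitable deviation by the same check.)

none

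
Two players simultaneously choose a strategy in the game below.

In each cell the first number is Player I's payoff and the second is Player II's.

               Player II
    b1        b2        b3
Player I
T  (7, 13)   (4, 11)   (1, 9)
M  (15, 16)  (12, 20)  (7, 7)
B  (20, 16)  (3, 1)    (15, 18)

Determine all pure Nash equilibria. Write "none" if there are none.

(T, b1): Player I can switch to M (7 → 15). Not NE.
(T, b2): Player I can switch to M (4 → 12). Not NE.
(T, b3): Player I can switch to M (1 → 7). Not NE.
(M, b1): Player I can switch to B (15 → 20). Not NE.
(M, b2): Player I gets 12, best alternative 4; Player II gets 20, best alternative 16. No profitable deviation — NE.
(M, b3): Player I can switch to B (7 → 15). Not NE.
(B, b1): Player II can switch to b3 (16 → 18). Not NE.
(B, b2): Player I can switch to T (3 → 4). Not NE.
(B, b3): Player I gets 15, best alternative 7; Player II gets 18, best alternative 16. No profitable deviation — NE.

The pure Nash equilibria are (M, b2) and (B, b3).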